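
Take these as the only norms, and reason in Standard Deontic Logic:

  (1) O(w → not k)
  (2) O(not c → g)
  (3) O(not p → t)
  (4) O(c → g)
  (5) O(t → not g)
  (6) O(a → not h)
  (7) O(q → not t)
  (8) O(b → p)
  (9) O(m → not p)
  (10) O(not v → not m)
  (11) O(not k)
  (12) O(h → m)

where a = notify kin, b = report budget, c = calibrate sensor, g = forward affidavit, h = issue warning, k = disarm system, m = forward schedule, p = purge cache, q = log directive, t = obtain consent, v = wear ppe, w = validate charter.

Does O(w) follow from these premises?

Premise 1 is O(w → not k); even if O(not k) held, inferring O(w) would be affirming the consequent — invalid.
No other premise forces O(w). An ideal world satisfying every premise can still have w false, so O(w) is not derivable.

No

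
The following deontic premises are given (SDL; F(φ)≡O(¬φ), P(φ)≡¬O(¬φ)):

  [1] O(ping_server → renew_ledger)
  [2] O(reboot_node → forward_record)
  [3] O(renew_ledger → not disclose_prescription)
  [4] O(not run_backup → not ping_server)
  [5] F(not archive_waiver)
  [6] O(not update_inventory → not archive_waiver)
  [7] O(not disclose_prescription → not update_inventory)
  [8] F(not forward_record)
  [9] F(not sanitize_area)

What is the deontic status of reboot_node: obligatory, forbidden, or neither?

Neither

Premise 2 is O(reboot_node → forward_record); even if O(forward_record) held, inferring O(reboot_node) would be affirming the consequent — invalid.
No premise or chain of K-axiom applications forces O(reboot_node), and none forces O(not reboot_node). So reboot_node is neither obligatory nor forbidden under these norms.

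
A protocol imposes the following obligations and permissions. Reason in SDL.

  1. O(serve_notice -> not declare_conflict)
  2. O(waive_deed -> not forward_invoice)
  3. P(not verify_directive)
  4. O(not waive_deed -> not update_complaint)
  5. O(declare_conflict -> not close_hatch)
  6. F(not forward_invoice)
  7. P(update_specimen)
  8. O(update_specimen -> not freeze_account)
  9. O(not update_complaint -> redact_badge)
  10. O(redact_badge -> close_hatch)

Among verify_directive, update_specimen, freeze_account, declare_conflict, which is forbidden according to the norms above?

Premise 6 is F(not forward_invoice), i.e. O(forward_invoice).
Premise 2, O(waive_deed -> not forward_invoice), contraposes to O(forward_invoice -> not waive_deed); with O(forward_invoice) we get O(not waive_deed).
Premise 4 is O(not waive_deed -> not update_complaint); since O(not waive_deed), deontic closure gives O(not update_complaint).
From O(not update_complaint) and premise 9, O(not update_complaint -> redact_badge), we obtain O(redact_badge).
Premise 10 is O(redact_badge -> close_hatch); since O(redact_badge), deontic closure gives O(close_hatch).
The contrapositive of premise 5 (O(declare_conflict -> not close_hatch)) is O(close_hatch -> not declare_conflict), and O(close_hatch) is already established, so O(not declare_conflict).
So O(not declare_conflict) holds, i.e. declare_conflict is forbidden. None of the other listed options is forbidden under the premises.

declare_conflict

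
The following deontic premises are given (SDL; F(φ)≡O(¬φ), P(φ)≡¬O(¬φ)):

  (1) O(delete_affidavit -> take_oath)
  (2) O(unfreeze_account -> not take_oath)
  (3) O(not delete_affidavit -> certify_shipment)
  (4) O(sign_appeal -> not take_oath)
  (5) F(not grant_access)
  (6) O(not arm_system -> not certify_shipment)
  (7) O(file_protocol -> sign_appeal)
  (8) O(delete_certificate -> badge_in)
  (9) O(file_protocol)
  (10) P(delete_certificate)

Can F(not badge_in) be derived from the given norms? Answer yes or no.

No

Premise 8 is O(delete_certificate -> badge_in), but O(delete_certificate) is not derivable from the premises (the permission P(delete_certificate) asserts only not O(not delete_certificate), not O(delete_certificate)), so it does not yield O(badge_in).
No other premise forces O(badge_in). An ideal world satisfying every premise can still have not badge_in true, so F(not badge_in) is not derivable.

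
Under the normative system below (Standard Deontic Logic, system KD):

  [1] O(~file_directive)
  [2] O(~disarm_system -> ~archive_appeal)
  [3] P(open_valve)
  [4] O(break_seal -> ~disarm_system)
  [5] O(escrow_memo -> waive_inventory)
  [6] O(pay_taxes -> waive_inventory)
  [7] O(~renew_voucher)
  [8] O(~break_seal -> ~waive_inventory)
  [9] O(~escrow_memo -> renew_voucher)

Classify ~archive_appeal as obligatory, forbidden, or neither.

Obligatory

From premise 7 we have O(~renew_voucher).
Premise 9 is O(~escrow_memo -> renew_voucher); contrapositively O(~renew_voucher -> escrow_memo). Since O(~renew_voucher) holds, K gives O(escrow_memo).
With premise 5, O(escrow_memo -> waive_inventory), the K-axiom yields O(waive_inventory).
The contrapositive of premise 8 (O(~break_seal -> ~waive_inventory)) is O(waive_inventory -> break_seal), and O(waive_inventory) is already established, so O(break_seal).
From O(break_seal) and premise 4, O(break_seal -> ~disarm_system), we obtain O(~disarm_system).
From O(~disarm_system) and premise 2, O(~disarm_system -> ~archive_appeal), we obtain O(~archive_appeal).
Premises 1, 3, 6 do not contribute to this derivation.
Hence ~archive_appeal is obligatory.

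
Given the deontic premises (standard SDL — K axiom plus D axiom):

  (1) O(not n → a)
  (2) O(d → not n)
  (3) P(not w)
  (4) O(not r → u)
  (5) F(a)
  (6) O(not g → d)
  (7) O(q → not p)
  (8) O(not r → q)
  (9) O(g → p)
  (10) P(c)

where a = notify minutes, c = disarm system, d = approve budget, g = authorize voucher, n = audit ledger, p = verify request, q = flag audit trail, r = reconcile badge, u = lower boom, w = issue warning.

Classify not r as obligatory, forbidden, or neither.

Forbidden

Premise 5 is F(a), i.e. O(not a).
Premise 1 is O(not n → a); contrapositively O(not a → n). Since O(not a) holds, K gives O(n).
Premise 2 is O(d → not n); contrapositively O(n → not d). Since O(n) holds, K gives O(not d).
Premise 6, O(not g → d), contraposes to O(not d → g); with O(not d) we get O(g).
Premise 9 is O(g → p); since O(g), deontic closure gives O(p).
The contrapositive of premise 7 (O(q → not p)) is O(p → not q), and O(p) is already established, so O(not q).
Premise 8 is O(not r → q); contrapositively O(not q → r). Since O(not q) holds, K gives O(r).
Premises 3, 4, 10 do not contribute to this derivation.
Thus O(r), which is F(not r): not r is forbidden.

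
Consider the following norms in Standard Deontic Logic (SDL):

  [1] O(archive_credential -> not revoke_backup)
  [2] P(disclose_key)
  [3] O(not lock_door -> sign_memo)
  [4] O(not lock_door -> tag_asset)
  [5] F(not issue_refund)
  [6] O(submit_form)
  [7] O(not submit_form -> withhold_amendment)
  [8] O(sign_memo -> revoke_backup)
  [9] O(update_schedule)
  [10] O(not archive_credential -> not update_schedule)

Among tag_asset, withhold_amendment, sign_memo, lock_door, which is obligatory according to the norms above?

lock_door

From premise 9 we have O(update_schedule).
Premise 10 is O(not archive_credential -> not update_schedule); contrapositively O(update_schedule -> archive_credential). Since O(update_schedule) holds, K gives O(archive_credential).
From O(archive_credential) and premise 1, O(archive_credential -> not revoke_backup), we obtain O(not revoke_backup).
Premise 8, O(sign_memo -> revoke_backup), contraposes to O(not revoke_backup -> not sign_memo); with O(not revoke_backup) we get O(not sign_memo).
Premise 3 is O(not lock_door -> sign_memo); contrapositively O(not sign_memo -> lock_door). Since O(not sign_memo) holds, K gives O(lock_door).
So O(lock_door) holds — lock_door is obligatory. None of the other listed options is made obligatory by any chain of premises.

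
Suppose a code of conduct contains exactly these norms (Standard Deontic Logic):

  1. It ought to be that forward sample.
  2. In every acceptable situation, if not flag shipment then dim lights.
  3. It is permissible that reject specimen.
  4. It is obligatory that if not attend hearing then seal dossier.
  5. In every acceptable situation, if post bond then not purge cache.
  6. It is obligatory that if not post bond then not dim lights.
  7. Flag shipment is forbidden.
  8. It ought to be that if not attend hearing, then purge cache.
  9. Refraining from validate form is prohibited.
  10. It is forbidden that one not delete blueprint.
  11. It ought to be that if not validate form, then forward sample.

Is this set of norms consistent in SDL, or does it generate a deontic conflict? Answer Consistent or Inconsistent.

Premise 11 is O(¬validate_form → forward_sample); even if O(forward_sample) held, inferring O(¬validate_form) would be affirming the consequent — invalid.
So O(¬validate_form) is not derivable, and the apparent clash with O(validate_form) does not arise.
A world satisfying every obligation exists (e.g. attend_hearing=true, delete_blueprint=true, dim_lights=true, flag_shipment=false, forward_sample=true, post_bond=true, purge_cache=false, reject_specimen=false, seal_dossier=false, validate_form=true); no atom is both obligatory and forbidden, so the set is consistent.

Consistent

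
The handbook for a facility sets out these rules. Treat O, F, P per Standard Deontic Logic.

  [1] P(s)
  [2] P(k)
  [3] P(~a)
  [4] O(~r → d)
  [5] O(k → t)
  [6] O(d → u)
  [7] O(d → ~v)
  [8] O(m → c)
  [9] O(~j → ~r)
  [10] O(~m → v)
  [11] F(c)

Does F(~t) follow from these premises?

No

Premise 5 is O(k → t), but O(k) is not derivable from the premises (the permission P(k) asserts only ~O(~k), not O(k)), so it does not yield O(t).
No other premise forces O(t). An ideal world satisfying every premise can still have ~t true, so F(~t) is not derivable.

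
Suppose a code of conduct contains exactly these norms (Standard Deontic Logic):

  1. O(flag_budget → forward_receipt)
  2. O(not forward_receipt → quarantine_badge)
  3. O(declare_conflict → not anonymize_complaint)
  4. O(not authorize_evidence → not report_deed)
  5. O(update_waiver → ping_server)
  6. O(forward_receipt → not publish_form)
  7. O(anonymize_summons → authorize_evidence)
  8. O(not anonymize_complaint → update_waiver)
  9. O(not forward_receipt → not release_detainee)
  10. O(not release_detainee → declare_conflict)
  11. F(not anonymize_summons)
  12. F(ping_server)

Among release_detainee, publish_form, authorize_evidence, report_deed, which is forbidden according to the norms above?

publish_form

Premise 12, F(ping_server), is equivalent to O(not ping_server).
Premise 5 is O(update_waiver → ping_server); contrapositively O(not ping_server → not update_waiver). Since O(not ping_server) holds, K gives O(not update_waiver).
Premise 8, O(not anonymize_complaint → update_waiver), contraposes to O(not update_waiver → anonymize_complaint); with O(not update_waiver) we get O(anonymize_complaint).
Premise 3, O(declare_conflict → not anonymize_complaint), contraposes to O(anonymize_complaint → not declare_conflict); with O(anonymize_complaint) we get O(not declare_conflict).
Premise 10 is O(not release_detainee → declare_conflict); contrapositively O(not declare_conflict → release_detainee). Since O(not declare_conflict) holds, K gives O(release_detainee).
Premise 9, O(not forward_receipt → not release_detainee), contraposes to O(release_detainee → forward_receipt); with O(release_detainee) we get O(forward_receipt).
Premise 6 is O(forward_receipt → not publish_form); since O(forward_receipt), deontic closure gives O(not publish_form).
So O(not publish_form) holds, i.e. publish_form is forbidden. None of the other listed options is forbidden under the premises.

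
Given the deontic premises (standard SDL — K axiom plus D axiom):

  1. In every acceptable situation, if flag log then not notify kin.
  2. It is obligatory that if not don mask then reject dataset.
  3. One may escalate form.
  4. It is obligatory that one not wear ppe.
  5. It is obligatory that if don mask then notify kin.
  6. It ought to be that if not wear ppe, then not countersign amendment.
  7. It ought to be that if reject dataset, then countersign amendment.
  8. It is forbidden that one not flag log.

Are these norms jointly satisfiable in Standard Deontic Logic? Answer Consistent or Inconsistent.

F(¬flag_log) at premise 8 means O(flag_log).
With premise 1, O(flag_log → ¬notify_kin), the K-axiom yields O(¬notify_kin).
Premise 5 is O(don_mask → notify_kin); contrapositively O(¬notify_kin → ¬don_mask). Since O(¬notify_kin) holds, K gives O(¬don_mask).
From O(¬don_mask) and premise 2, O(¬don_mask → reject_dataset), we obtain O(reject_dataset).
Applying K to premise 7 (O(reject_dataset → countersign_amendment)) and O(reject_dataset) yields O(countersign_amendment).
The contrapositive of premise 6 (O(¬wear_ppe → ¬countersign_amendment)) is O(countersign_amendment → wear_ppe), and O(countersign_amendment) is already established, so O(wear_ppe).
However, premise 4 gives O(¬wear_ppe).
We now have both O(wear_ppe) and O(¬wear_ppe) — wear_ppe is simultaneously obligatory and forbidden, violating the D-axiom.

Inconsistent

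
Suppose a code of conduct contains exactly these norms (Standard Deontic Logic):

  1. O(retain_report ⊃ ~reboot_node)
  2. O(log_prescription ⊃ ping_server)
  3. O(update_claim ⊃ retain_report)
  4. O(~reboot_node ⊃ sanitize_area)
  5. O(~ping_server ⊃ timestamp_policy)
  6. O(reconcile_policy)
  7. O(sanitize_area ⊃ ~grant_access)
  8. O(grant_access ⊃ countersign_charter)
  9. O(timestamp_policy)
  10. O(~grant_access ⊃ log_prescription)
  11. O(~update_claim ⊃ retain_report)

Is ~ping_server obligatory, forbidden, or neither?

By case analysis on update_claim: premise 3 gives O(update_claim ⊃ retain_report) and premise 11 gives O(~update_claim ⊃ retain_report), so O(retain_report) either way.
From O(retain_report) and premise 1, O(retain_report ⊃ ~reboot_node), we obtain O(~reboot_node).
With premise 4, O(~reboot_node ⊃ sanitize_area), the K-axiom yields O(sanitize_area).
Premise 7 is O(sanitize_area ⊃ ~grant_access); since O(sanitize_area), deontic closure gives O(~grant_access).
From O(~grant_access) and premise 10, O(~grant_access ⊃ log_prescription), we obtain O(log_prescription).
Premise 2 is O(log_prescription ⊃ ping_server); since O(log_prescription), deontic closure gives O(ping_server).
Premises 5, 6, 8, 9 do not contribute to this derivation.
Thus O(ping_server), which is F(~ping_server): ~ping_server is forbidden.

Forbidden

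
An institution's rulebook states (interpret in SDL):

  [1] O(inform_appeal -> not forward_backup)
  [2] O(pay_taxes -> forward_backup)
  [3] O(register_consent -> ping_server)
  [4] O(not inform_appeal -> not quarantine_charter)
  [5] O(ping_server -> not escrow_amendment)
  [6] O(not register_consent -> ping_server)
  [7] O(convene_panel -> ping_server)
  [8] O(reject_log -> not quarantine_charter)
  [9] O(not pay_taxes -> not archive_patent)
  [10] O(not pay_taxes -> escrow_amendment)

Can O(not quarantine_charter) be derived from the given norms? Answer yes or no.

By case analysis on not register_consent: premise 6 gives O(not register_consent -> ping_server) and premise 3 gives O(register_consent -> ping_server), so O(ping_server) either way.
From O(ping_server) and premise 5, O(ping_server -> not escrow_amendment), we obtain O(not escrow_amendment).
Premise 10 is O(not pay_taxes -> escrow_amendment); contrapositively O(not escrow_amendment -> pay_taxes). Since O(not escrow_amendment) holds, K gives O(pay_taxes).
With premise 2, O(pay_taxes -> forward_backup), the K-axiom yields O(forward_backup).
The contrapositive of premise 1 (O(inform_appeal -> not forward_backup)) is O(forward_backup -> not inform_appeal), and O(forward_backup) is already established, so O(not inform_appeal).
Premise 4 is O(not inform_appeal -> not quarantine_charter); since O(not inform_appeal), deontic closure gives O(not quarantine_charter).
Premises 7, 8, 9 do not contribute to this derivation.
So O(not quarantine_charter) follows.

Yes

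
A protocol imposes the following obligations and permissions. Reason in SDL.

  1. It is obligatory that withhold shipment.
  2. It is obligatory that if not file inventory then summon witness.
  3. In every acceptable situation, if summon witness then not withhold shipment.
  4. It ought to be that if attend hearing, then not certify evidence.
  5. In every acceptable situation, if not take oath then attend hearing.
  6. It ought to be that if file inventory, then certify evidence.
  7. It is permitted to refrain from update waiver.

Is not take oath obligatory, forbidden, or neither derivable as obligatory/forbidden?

Forbidden

From premise 1 we have O(withhold_shipment).
Premise 3 is O(summon_witness → ¬withhold_shipment); contrapositively O(withhold_shipment → ¬summon_witness). Since O(withhold_shipment) holds, K gives O(¬summon_witness).
Premise 2, O(¬file_inventory → summon_witness), contraposes to O(¬summon_witness → file_inventory); with O(¬summon_witness) we get O(file_inventory).
Applying K to premise 6 (O(file_inventory → certify_evidence)) and O(file_inventory) yields O(certify_evidence).
The contrapositive of premise 4 (O(attend_hearing → ¬certify_evidence)) is O(certify_evidence → ¬attend_hearing), and O(certify_evidence) is already established, so O(¬attend_hearing).
Premise 5, O(¬take_oath → attend_hearing), contraposes to O(¬attend_hearing → take_oath); with O(¬attend_hearing) we get O(take_oath).
Premise 7 does not contribute to this derivation.
Thus O(take_oath), which is F(¬take_oath): ¬take_oath is forbidden.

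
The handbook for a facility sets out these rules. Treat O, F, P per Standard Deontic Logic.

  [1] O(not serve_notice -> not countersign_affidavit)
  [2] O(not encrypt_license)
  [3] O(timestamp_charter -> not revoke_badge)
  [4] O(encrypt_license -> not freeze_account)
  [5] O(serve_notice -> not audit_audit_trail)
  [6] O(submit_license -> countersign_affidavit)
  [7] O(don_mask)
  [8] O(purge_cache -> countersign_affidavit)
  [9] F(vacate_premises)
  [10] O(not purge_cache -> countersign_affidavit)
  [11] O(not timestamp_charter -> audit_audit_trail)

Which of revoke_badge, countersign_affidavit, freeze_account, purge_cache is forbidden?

Premises 8 and 10 cover both cases: O(purge_cache -> countersign_affidavit) and O(not purge_cache -> countersign_affidavit). Since purge_cache ∨ not purge_cache is a tautology, O(countersign_affidavit) follows.
Premise 1 is O(not serve_notice -> not countersign_affidavit); contrapositively O(countersign_affidavit -> serve_notice). Since O(countersign_affidavit) holds, K gives O(serve_notice).
Applying K to premise 5 (O(serve_notice -> not audit_audit_trail)) and O(serve_notice) yields O(not audit_audit_trail).
Premise 11 is O(not timestamp_charter -> audit_audit_trail); contrapositively O(not audit_audit_trail -> timestamp_charter). Since O(not audit_audit_trail) holds, K gives O(timestamp_charter).
Applying K to premise 3 (O(timestamp_charter -> not revoke_badge)) and O(timestamp_charter) yields O(not revoke_badge).
So O(not revoke_badge) holds, i.e. revoke_badge is forbidden. None of the other listed options is forbidden under the premises.

revoke_badge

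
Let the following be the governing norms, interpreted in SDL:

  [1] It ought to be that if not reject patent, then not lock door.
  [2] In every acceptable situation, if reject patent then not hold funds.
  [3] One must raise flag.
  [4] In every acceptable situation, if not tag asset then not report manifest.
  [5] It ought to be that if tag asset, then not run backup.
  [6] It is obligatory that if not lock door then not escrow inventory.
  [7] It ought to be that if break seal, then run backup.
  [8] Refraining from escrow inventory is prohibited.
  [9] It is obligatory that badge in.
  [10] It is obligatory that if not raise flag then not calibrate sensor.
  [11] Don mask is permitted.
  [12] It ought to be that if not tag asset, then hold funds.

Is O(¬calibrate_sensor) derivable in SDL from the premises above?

Premise 10 is O(¬raise_flag → ¬calibrate_sensor), but O(¬raise_flag) is not derivable from the premises, so it does not yield O(¬calibrate_sensor).
No other premise forces O(¬calibrate_sensor). An ideal world satisfying every premise can still have ¬calibrate_sensor false, so O(¬calibrate_sensor) is not derivable.

No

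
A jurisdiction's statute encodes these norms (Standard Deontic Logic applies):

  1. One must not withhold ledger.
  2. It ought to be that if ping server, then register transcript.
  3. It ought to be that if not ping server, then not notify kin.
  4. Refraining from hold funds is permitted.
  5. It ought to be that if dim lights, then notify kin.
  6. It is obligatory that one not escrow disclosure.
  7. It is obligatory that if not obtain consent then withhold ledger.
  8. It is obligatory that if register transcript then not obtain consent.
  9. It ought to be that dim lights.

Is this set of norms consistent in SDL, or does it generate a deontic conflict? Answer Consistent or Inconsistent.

Inconsistent

Premise 1, F(withhold_ledger), is equivalent to O(¬withhold_ledger).
Premise 7 is O(¬obtain_consent → withhold_ledger); contrapositively O(¬withhold_ledger → obtain_consent). Since O(¬withhold_ledger) holds, K gives O(obtain_consent).
The contrapositive of premise 8 (O(register_transcript → ¬obtain_consent)) is O(obtain_consent → ¬register_transcript), and O(obtain_consent) is already established, so O(¬register_transcript).
Premise 2 is O(ping_server → register_transcript); contrapositively O(¬register_transcript → ¬ping_server). Since O(¬register_transcript) holds, K gives O(¬ping_server).
From O(¬ping_server) and premise 3, O(¬ping_server → ¬notify_kin), we obtain O(¬notify_kin).
Premise 5, O(dim_lights → notify_kin), contraposes to O(¬notify_kin → ¬dim_lights); with O(¬notify_kin) we get O(¬dim_lights).
However, premise 9 gives O(dim_lights).
We now have both O(¬dim_lights) and O(dim_lights) — dim_lights is simultaneously obligatory and forbidden, violating the D-axiom.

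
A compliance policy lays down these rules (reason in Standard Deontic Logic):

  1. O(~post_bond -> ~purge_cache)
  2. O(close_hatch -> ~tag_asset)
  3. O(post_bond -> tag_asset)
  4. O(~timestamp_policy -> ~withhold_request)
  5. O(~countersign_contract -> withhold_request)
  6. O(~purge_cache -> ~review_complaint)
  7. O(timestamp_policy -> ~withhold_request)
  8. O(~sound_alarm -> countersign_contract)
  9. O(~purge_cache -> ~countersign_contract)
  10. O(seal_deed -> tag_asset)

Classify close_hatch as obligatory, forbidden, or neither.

Forbidden

Premises 7 and 4 cover both cases: O(timestamp_policy -> ~withhold_request) and O(~timestamp_policy -> ~withhold_request). Since timestamp_policy ∨ ~timestamp_policy is a tautology, O(~withhold_request) follows.
Premise 5, O(~countersign_contract -> withhold_request), contraposes to O(~withhold_request -> countersign_contract); with O(~withhold_request) we get O(countersign_contract).
Premise 9, O(~purge_cache -> ~countersign_contract), contraposes to O(countersign_contract -> purge_cache); with O(countersign_contract) we get O(purge_cache).
The contrapositive of premise 1 (O(~post_bond -> ~purge_cache)) is O(purge_cache -> post_bond), and O(purge_cache) is already established, so O(post_bond).
Applying K to premise 3 (O(post_bond -> tag_asset)) and O(post_bond) yields O(tag_asset).
Premise 2 is O(close_hatch -> ~tag_asset); contrapositively O(tag_asset -> ~close_hatch). Since O(tag_asset) holds, K gives O(~close_hatch).
Premises 6, 8, 10 do not contribute to this derivation.
Thus O(~close_hatch), which is F(close_hatch): close_hatch is forbidden.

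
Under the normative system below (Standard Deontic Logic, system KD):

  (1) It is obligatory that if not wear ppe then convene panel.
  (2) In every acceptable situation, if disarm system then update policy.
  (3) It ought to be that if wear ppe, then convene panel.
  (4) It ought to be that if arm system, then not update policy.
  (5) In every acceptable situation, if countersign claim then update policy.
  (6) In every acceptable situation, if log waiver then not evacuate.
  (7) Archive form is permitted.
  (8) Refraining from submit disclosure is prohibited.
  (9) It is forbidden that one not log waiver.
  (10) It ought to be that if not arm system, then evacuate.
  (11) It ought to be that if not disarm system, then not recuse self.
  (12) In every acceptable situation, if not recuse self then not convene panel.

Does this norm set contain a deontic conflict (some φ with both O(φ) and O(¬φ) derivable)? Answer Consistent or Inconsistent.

Inconsistent

Premises 1 and 3 are O(¬wear_ppe → convene_panel) and O(wear_ppe → convene_panel); every ideal world satisfies ¬wear_ppe or wear_ppe, so in either case convene_panel holds — hence O(convene_panel).
Premise 12, O(¬recuse_self → ¬convene_panel), contraposes to O(convene_panel → recuse_self); with O(convene_panel) we get O(recuse_self).
The contrapositive of premise 11 (O(¬disarm_system → ¬recuse_self)) is O(recuse_self → disarm_system), and O(recuse_self) is already established, so O(disarm_system).
With premise 2, O(disarm_system → update_policy), the K-axiom yields O(update_policy).
Premise 4 is O(arm_system → ¬update_policy); contrapositively O(update_policy → ¬arm_system). Since O(update_policy) holds, K gives O(¬arm_system).
Premise 10 is O(¬arm_system → evacuate); since O(¬arm_system), deontic closure gives O(evacuate).
Premise 6, O(log_waiver → ¬evacuate), contraposes to O(evacuate → ¬log_waiver); with O(evacuate) we get O(¬log_waiver).
However, F(¬log_waiver) at premise 9 amounts to O(log_waiver).
We now have both O(¬log_waiver) and O(log_waiver) — log_waiver is simultaneously obligatory and forbidden, violating the D-axiom.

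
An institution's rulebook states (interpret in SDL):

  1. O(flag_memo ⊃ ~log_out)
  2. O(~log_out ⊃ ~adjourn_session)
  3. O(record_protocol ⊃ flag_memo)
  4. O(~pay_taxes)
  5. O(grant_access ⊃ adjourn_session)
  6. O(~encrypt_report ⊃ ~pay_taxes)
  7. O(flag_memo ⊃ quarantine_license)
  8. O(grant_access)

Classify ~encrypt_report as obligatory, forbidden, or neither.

Neither

Premise 6 is O(~encrypt_report ⊃ ~pay_taxes); even if O(~pay_taxes) held, inferring O(~encrypt_report) would be affirming the consequent — invalid.
No premise or chain of K-axiom applications forces O(~encrypt_report), and none forces O(encrypt_report). So ~encrypt_report is neither obligatory nor forbidden under these norms.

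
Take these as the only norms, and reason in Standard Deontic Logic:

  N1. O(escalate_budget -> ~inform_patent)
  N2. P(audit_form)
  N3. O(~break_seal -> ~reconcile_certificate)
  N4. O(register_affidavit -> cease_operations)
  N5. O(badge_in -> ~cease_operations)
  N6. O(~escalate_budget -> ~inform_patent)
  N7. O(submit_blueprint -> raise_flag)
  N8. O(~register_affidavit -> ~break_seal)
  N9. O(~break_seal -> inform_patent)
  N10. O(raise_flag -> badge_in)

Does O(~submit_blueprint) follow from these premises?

Premises 6 and 1 cover both cases: O(~escalate_budget -> ~inform_patent) and O(escalate_budget -> ~inform_patent). Since ~escalate_budget ∨ escalate_budget is a tautology, O(~inform_patent) follows.
Premise 9 is O(~break_seal -> inform_patent); contrapositively O(~inform_patent -> break_seal). Since O(~inform_patent) holds, K gives O(break_seal).
Premise 8, O(~register_affidavit -> ~break_seal), contraposes to O(break_seal -> register_affidavit); with O(break_seal) we get O(register_affidavit).
Applying K to premise 4 (O(register_affidavit -> cease_operations)) and O(register_affidavit) yields O(cease_operations).
Premise 5, O(badge_in -> ~cease_operations), contraposes to O(cease_operations -> ~badge_in); with O(cease_operations) we get O(~badge_in).
Premise 10 is O(raise_flag -> badge_in); contrapositively O(~badge_in -> ~raise_flag). Since O(~badge_in) holds, K gives O(~raise_flag).
Premise 7, O(submit_blueprint -> raise_flag), contraposes to O(~raise_flag -> ~submit_blueprint); with O(~raise_flag) we get O(~submit_blueprint).
Premises 2, 3 do not contribute to this derivation.
So O(~submit_blueprint) follows.

Yes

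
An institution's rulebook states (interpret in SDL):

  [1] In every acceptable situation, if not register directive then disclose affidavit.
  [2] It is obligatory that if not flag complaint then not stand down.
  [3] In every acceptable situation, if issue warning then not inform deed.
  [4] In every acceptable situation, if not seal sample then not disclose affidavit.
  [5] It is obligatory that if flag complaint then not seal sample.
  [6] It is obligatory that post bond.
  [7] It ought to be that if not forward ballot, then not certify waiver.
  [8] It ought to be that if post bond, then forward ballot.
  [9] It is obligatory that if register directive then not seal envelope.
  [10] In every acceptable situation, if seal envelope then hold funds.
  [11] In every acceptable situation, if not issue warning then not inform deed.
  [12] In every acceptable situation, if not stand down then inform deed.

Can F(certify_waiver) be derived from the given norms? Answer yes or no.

No

Premise 7 is O(¬forward_ballot → ¬certify_waiver), but O(¬forward_ballot) is not derivable from the premises, so it does not yield O(¬certify_waiver).
No other premise forces O(¬certify_waiver). An ideal world satisfying every premise can still have certify_waiver true, so F(certify_waiver) is not derivable.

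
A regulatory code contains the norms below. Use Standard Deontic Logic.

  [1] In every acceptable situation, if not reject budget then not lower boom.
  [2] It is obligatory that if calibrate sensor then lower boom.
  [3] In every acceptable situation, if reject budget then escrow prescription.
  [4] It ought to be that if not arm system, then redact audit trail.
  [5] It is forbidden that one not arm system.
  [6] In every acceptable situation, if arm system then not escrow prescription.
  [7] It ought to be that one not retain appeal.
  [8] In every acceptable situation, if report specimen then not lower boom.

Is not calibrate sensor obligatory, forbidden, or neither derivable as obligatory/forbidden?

Premise 5 is F(¬arm_system), i.e. O(arm_system).
With premise 6, O(arm_system → ¬escrow_prescription), the K-axiom yields O(¬escrow_prescription).
Premise 3 is O(reject_budget → escrow_prescription); contrapositively O(¬escrow_prescription → ¬reject_budget). Since O(¬escrow_prescription) holds, K gives O(¬reject_budget).
Applying K to premise 1 (O(¬reject_budget → ¬lower_boom)) and O(¬reject_budget) yields O(¬lower_boom).
The contrapositive of premise 2 (O(calibrate_sensor → lower_boom)) is O(¬lower_boom → ¬calibrate_sensor), and O(¬lower_boom) is already established, so O(¬calibrate_sensor).
Premises 4, 7, 8 do not contribute to this derivation.
Hence ¬calibrate_sensor is obligatory.

Obligatory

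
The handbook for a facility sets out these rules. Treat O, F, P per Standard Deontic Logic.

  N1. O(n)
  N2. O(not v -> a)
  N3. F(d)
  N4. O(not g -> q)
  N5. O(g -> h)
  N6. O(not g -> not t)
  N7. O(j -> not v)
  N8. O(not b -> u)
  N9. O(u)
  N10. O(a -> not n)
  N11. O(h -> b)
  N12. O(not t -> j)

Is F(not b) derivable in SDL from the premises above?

Yes

From premise 1 we have O(n).
Premise 10 is O(a -> not n); contrapositively O(n -> not a). Since O(n) holds, K gives O(not a).
The contrapositive of premise 2 (O(not v -> a)) is O(not a -> v), and O(not a) is already established, so O(v).
Premise 7 is O(j -> not v); contrapositively O(v -> not j). Since O(v) holds, K gives O(not j).
The contrapositive of premise 12 (O(not t -> j)) is O(not j -> t), and O(not j) is already established, so O(t).
Premise 6, O(not g -> not t), contraposes to O(t -> g); with O(t) we get O(g).
From O(g) and premise 5, O(g -> h), we obtain O(h).
Applying K to premise 11 (O(h -> b)) and O(h) yields O(b).
Premises 3, 4, 8, 9 do not contribute to this derivation.
So O(b) holds, i.e. F(not b). The claim follows.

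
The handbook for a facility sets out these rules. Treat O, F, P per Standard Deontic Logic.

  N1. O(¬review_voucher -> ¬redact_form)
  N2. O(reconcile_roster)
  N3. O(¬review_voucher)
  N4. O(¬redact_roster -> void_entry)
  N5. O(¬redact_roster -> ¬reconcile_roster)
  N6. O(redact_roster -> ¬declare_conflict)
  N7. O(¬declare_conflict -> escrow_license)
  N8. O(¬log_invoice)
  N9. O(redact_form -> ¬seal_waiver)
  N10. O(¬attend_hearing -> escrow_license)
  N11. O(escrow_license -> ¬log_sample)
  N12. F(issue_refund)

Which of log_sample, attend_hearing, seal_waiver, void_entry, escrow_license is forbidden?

Premise 2 states O(reconcile_roster) outright.
Premise 5, O(¬redact_roster -> ¬reconcile_roster), contraposes to O(reconcile_roster -> redact_roster); with O(reconcile_roster) we get O(redact_roster).
From O(redact_roster) and premise 6, O(redact_roster -> ¬declare_conflict), we obtain O(¬declare_conflict).
Applying K to premise 7 (O(¬declare_conflict -> escrow_license)) and O(¬declare_conflict) yields O(escrow_license).
Applying K to premise 11 (O(escrow_license -> ¬log_sample)) and O(escrow_license) yields O(¬log_sample).
So O(¬log_sample) holds, i.e. log_sample is forbidden. None of the other listed options is forbidden under the premises.

log_sample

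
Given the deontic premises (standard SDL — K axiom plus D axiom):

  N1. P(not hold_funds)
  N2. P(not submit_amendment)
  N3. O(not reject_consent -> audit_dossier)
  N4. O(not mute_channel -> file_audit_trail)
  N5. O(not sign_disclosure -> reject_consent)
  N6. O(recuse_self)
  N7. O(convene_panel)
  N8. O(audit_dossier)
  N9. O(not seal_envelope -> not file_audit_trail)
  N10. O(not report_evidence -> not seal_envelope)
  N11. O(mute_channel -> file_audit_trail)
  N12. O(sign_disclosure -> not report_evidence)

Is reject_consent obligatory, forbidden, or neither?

Premises 4 and 11 are O(not mute_channel -> file_audit_trail) and O(mute_channel -> file_audit_trail); every ideal world satisfies not mute_channel or mute_channel, so in either case file_audit_trail holds — hence O(file_audit_trail).
Premise 9 is O(not seal_envelope -> not file_audit_trail); contrapositively O(file_audit_trail -> seal_envelope). Since O(file_audit_trail) holds, K gives O(seal_envelope).
Premise 10 is O(not report_evidence -> not seal_envelope); contrapositively O(seal_envelope -> report_evidence). Since O(seal_envelope) holds, K gives O(report_evidence).
Premise 12 is O(sign_disclosure -> not report_evidence); contrapositively O(report_evidence -> not sign_disclosure). Since O(report_evidence) holds, K gives O(not sign_disclosure).
Applying K to premise 5 (O(not sign_disclosure -> reject_consent)) and O(not sign_disclosure) yields O(reject_consent).
Premises 1, 2, 3, 6, 7, 8 do not contribute to this derivation.
Hence reject_consent is obligatory.

Obligatory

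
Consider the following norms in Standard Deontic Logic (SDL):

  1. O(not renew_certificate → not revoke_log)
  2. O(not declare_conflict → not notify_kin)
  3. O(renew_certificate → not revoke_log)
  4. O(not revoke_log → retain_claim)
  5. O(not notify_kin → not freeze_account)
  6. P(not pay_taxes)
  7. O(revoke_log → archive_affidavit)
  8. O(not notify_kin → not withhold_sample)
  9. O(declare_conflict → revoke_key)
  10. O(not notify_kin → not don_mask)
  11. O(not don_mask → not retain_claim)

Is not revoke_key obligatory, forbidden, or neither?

Premises 1 and 3 are O(not renew_certificate → not revoke_log) and O(renew_certificate → not revoke_log); every ideal world satisfies not renew_certificate or renew_certificate, so in either case not revoke_log holds — hence O(not revoke_log).
Premise 4 is O(not revoke_log → retain_claim); since O(not revoke_log), deontic closure gives O(retain_claim).
The contrapositive of premise 11 (O(not don_mask → not retain_claim)) is O(retain_claim → don_mask), and O(retain_claim) is already established, so O(don_mask).
Premise 10 is O(not notify_kin → not don_mask); contrapositively O(don_mask → notify_kin). Since O(don_mask) holds, K gives O(notify_kin).
Premise 2, O(not declare_conflict → not notify_kin), contraposes to O(notify_kin → declare_conflict); with O(notify_kin) we get O(declare_conflict).
From O(declare_conflict) and premise 9, O(declare_conflict → revoke_key), we obtain O(revoke_key).
Premises 5, 6, 7, 8 do not contribute to this derivation.
Thus O(revoke_key), which is F(not revoke_key): not revoke_key is forbidden.

Forbidden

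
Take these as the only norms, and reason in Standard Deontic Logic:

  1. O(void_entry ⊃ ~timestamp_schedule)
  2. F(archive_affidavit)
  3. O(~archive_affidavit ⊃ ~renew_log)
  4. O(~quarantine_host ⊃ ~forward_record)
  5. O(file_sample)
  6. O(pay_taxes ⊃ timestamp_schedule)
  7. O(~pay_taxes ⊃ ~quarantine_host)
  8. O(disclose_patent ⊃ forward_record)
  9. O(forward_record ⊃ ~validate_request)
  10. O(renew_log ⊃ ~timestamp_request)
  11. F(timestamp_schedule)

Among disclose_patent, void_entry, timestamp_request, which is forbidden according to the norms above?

disclose_patent

Premise 11, F(timestamp_schedule), is equivalent to O(~timestamp_schedule).
Premise 6 is O(pay_taxes ⊃ timestamp_schedule); contrapositively O(~timestamp_schedule ⊃ ~pay_taxes). Since O(~timestamp_schedule) holds, K gives O(~pay_taxes).
From O(~pay_taxes) and premise 7, O(~pay_taxes ⊃ ~quarantine_host), we obtain O(~quarantine_host).
Premise 4 is O(~quarantine_host ⊃ ~forward_record); since O(~quarantine_host), deontic closure gives O(~forward_record).
Premise 8, O(disclose_patent ⊃ forward_record), contraposes to O(~forward_record ⊃ ~disclose_patent); with O(~forward_record) we get O(~disclose_patent).
So O(~disclose_patent) holds, i.e. disclose_patent is forbidden. None of the other listed options is forbidden under the premises.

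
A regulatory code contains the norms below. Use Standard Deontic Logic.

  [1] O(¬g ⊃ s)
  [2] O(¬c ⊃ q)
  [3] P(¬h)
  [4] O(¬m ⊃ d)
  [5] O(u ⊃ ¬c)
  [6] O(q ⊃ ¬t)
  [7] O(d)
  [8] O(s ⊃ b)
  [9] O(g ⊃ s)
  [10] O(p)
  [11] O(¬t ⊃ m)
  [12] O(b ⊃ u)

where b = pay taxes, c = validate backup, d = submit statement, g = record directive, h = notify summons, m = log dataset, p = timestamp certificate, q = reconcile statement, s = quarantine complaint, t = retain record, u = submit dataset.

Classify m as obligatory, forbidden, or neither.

Obligatory

Premises 1 and 9 are O(¬g ⊃ s) and O(g ⊃ s); every ideal world satisfies ¬g or g, so in either case s holds — hence O(s).
Applying K to premise 8 (O(s ⊃ b)) and O(s) yields O(b).
Applying K to premise 12 (O(b ⊃ u)) and O(b) yields O(u).
Premise 5 is O(u ⊃ ¬c); since O(u), deontic closure gives O(¬c).
From O(¬c) and premise 2, O(¬c ⊃ q), we obtain O(q).
From O(q) and premise 6, O(q ⊃ ¬t), we obtain O(¬t).
From O(¬t) and premise 11, O(¬t ⊃ m), we obtain O(m).
Premises 3, 4, 7, 10 do not contribute to this derivation.
Hence m is obligatory.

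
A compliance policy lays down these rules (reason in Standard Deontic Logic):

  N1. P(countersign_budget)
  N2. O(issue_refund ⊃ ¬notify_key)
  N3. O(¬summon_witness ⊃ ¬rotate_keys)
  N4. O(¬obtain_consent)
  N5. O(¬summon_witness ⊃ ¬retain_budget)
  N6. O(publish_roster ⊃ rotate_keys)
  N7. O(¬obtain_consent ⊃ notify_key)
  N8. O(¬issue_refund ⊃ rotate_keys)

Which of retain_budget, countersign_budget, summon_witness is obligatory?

summon_witness

Premise 4 states O(¬obtain_consent) outright.
Premise 7 is O(¬obtain_consent ⊃ notify_key); since O(¬obtain_consent), deontic closure gives O(notify_key).
Premise 2 is O(issue_refund ⊃ ¬notify_key); contrapositively O(notify_key ⊃ ¬issue_refund). Since O(notify_key) holds, K gives O(¬issue_refund).
Applying K to premise 8 (O(¬issue_refund ⊃ rotate_keys)) and O(¬issue_refund) yields O(rotate_keys).
Premise 3 is O(¬summon_witness ⊃ ¬rotate_keys); contrapositively O(rotate_keys ⊃ summon_witness). Since O(rotate_keys) holds, K gives O(summon_witness).
So O(summon_witness) holds — summon_witness is obligatory. None of the other listed options is made obligatory by any chain of premises.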